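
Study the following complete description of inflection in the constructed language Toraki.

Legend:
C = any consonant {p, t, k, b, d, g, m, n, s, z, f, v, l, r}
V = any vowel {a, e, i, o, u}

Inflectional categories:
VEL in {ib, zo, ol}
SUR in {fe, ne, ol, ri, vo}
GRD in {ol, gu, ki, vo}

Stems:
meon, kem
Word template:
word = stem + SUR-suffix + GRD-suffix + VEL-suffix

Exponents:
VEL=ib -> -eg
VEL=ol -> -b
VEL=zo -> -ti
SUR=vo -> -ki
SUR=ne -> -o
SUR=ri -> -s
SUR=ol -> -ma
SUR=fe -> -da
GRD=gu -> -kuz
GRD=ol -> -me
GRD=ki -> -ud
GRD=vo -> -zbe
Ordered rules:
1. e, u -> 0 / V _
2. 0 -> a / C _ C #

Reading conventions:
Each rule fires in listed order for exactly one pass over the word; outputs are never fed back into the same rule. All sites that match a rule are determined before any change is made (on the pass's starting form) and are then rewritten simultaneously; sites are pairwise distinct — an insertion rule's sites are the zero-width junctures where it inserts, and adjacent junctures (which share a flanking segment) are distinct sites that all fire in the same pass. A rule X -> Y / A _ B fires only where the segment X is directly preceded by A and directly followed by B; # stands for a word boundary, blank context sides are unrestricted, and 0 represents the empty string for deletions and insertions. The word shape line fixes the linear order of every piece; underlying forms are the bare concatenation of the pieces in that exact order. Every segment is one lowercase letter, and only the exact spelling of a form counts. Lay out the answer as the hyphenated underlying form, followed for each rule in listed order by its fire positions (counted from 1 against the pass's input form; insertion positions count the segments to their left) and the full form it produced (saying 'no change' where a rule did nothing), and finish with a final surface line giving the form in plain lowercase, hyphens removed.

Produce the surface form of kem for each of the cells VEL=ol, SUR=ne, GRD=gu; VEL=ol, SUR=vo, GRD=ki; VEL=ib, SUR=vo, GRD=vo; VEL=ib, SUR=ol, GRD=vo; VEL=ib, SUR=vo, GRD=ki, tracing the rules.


cell VEL=ol, SUR=ne, GRD=gu:
underlying: kem-o-kuz-b
1. e, u -> 0 / V _: no change
2. 0 -> a / C _ C #: inserts after position(s) 7: kemokuzab
surface: kemokuzab

cell VEL=ol, SUR=vo, GRD=ki:
underlying: kem-ki-ud-b
1. e, u -> 0 / V _: fires at position(s) 6: kemkidb
2. 0 -> a / C _ C #: inserts after position(s) 6: kemkidab
surface: kemkidab

cell VEL=ib, SUR=vo, GRD=vo:
underlying: kem-ki-zbe-eg
1. e, u -> 0 / V _: fires at position(s) 9: kemkizbeg
2. 0 -> a / C _ C #: no change
surface: kemkizbeg

cell VEL=ib, SUR=ol, GRD=vo:
underlying: kem-ma-zbe-eg
1. e, u -> 0 / V _: fires at position(s) 9: kemmazbeg
2. 0 -> a / C _ C #: no change
surface: kemmazbeg

cell VEL=ib, SUR=vo, GRD=ki:
underlying: kem-ki-ud-eg
1. e, u -> 0 / V _: fires at position(s) 6: kemkideg
2. 0 -> a / C _ C #: no change
surface: kemkideg


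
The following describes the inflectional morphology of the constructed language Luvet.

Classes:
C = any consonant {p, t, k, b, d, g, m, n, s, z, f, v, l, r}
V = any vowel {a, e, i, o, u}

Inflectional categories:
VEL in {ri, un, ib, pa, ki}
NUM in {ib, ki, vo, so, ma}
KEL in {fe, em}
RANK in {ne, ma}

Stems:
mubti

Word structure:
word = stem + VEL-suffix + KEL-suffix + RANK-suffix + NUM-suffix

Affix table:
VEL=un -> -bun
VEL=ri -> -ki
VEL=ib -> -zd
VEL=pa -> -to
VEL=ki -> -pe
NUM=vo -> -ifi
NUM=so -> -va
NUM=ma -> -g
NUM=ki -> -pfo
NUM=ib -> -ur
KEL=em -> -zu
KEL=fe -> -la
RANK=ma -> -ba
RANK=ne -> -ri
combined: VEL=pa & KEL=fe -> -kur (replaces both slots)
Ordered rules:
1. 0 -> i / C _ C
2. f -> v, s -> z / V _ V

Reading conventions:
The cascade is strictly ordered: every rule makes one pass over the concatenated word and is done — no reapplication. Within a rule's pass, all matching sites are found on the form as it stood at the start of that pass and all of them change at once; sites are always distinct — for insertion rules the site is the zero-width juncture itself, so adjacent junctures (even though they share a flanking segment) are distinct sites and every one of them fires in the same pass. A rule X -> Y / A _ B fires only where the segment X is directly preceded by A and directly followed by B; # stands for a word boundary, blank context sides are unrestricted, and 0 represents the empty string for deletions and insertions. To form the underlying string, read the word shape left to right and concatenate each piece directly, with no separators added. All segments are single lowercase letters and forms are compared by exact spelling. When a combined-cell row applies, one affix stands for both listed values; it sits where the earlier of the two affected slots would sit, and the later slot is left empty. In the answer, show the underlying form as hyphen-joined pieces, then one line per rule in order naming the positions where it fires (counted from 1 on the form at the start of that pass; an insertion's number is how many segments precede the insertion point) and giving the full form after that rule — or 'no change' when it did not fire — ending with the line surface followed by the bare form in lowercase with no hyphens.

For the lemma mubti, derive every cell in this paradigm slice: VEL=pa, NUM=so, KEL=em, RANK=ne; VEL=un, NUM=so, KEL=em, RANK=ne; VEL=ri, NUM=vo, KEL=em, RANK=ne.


cell VEL=pa, NUM=so, KEL=em, RANK=ne:
underlying: mubti-to-zu-ri-va
1. 0 -> i / C _ C: inserts after position(s) 3: mubititozuriva
2. f -> v, s -> z / V _ V: no change
surface: mubititozuriva

cell VEL=un, NUM=so, KEL=em, RANK=ne:
underlying: mubti-bun-zu-ri-va
1. 0 -> i / C _ C: inserts after position(s) 3, 8: mubitibunizuriva
2. f -> v, s -> z / V _ V: no change
surface: mubitibunizuriva

cell VEL=ri, NUM=vo, KEL=em, RANK=ne:
underlying: mubti-ki-zu-ri-ifi
1. 0 -> i / C _ C: inserts after position(s) 3: mubitikizuriifi
2. f -> v, s -> z / V _ V: fires at position(s) 14: mubitikizuriivi
surface: mubitikizuriivi


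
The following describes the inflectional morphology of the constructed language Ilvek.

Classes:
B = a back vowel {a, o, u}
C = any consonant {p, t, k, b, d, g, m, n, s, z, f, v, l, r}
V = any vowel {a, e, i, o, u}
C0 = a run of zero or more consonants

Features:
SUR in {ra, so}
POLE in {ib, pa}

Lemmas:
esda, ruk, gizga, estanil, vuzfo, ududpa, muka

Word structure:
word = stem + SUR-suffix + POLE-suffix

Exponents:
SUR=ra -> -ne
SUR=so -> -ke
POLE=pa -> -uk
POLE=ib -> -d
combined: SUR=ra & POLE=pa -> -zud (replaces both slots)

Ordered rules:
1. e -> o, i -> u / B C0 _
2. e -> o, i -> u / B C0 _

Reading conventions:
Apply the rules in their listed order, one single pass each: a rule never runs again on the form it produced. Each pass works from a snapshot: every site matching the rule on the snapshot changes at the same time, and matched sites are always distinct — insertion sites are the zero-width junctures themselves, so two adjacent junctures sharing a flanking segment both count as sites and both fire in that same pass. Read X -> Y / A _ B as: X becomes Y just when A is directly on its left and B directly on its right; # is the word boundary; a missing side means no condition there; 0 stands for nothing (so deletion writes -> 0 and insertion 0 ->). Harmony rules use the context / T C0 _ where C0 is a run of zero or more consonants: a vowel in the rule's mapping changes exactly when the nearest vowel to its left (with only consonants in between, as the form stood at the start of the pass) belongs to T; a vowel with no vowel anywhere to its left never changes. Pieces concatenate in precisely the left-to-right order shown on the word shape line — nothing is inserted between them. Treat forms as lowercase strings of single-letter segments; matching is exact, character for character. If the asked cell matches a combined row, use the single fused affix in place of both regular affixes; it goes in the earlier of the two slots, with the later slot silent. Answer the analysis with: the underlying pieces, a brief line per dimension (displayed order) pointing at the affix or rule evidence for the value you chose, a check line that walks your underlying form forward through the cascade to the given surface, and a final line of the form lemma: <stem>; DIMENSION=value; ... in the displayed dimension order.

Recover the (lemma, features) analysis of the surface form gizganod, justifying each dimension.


underlying: gizga-ne-d
SUR=ra - signalled by the affix -ne
POLE=ib - signalled by the affix -d
check: gizganed -> gizganod -> gizganod
lemma: gizga; SUR=ra; POLE=ib


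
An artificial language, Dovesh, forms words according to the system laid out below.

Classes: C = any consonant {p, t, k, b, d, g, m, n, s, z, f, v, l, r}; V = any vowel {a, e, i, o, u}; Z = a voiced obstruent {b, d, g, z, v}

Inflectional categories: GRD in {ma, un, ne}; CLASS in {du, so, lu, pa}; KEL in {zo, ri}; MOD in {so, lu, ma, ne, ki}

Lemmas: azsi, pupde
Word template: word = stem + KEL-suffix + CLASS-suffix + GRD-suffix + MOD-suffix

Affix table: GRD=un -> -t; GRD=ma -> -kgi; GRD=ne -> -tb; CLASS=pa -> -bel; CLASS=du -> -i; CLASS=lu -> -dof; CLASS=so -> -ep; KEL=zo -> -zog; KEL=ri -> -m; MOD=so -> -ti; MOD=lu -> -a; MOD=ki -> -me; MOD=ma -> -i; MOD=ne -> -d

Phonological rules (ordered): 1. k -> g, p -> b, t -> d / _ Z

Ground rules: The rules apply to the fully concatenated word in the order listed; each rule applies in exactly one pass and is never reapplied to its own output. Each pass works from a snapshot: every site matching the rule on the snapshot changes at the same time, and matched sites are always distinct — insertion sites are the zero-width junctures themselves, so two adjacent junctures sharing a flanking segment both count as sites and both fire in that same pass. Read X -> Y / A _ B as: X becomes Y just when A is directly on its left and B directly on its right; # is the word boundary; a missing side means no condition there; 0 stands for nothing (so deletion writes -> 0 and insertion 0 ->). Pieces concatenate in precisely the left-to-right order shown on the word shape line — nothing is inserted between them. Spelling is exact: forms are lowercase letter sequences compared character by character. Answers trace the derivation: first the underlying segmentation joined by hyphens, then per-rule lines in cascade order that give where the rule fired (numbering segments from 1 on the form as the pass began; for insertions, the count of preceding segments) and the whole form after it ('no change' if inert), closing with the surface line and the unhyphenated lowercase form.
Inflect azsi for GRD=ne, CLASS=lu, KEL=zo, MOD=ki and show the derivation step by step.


underlying: azsi-zog-dof-tb-me
1. k -> g, p -> b, t -> d / _ Z: fires at position(s) 11: azsizogdofdbme
surface: azsizogdofdbme


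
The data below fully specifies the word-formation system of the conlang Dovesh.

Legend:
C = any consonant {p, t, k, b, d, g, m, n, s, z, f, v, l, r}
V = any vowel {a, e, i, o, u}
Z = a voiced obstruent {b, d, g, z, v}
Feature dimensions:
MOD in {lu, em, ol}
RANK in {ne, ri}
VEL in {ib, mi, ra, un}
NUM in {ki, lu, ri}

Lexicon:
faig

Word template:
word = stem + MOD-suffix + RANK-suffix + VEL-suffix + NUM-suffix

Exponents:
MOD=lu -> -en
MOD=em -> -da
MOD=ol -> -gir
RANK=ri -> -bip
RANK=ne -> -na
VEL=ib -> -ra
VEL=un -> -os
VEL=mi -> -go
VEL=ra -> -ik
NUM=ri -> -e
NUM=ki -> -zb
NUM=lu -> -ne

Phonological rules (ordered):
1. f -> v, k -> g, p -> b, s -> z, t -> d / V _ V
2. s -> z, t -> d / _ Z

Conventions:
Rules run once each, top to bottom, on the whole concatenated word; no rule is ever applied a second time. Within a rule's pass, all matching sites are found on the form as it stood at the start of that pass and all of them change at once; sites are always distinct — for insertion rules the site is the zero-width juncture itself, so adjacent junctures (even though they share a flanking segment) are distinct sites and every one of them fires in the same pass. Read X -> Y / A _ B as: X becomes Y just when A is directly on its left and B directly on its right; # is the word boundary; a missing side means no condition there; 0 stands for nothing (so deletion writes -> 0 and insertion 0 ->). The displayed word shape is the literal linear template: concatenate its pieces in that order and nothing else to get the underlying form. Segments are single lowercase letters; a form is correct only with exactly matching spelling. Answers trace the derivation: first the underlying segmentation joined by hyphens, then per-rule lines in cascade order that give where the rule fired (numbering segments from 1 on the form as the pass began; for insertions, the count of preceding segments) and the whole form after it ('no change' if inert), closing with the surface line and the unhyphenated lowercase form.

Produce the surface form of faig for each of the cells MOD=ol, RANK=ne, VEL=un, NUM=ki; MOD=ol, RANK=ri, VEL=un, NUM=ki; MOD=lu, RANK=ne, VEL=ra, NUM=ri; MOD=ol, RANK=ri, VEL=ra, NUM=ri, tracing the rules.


cell MOD=ol, RANK=ne, VEL=un, NUM=ki:
underlying: faig-gir-na-os-zb
1. f -> v, k -> g, p -> b, s -> z, t -> d / V _ V: no change
2. s -> z, t -> d / _ Z: fires at position(s) 11: faiggirnaozzb
surface: faiggirnaozzb

cell MOD=ol, RANK=ri, VEL=un, NUM=ki:
underlying: faig-gir-bip-os-zb
1. f -> v, k -> g, p -> b, s -> z, t -> d / V _ V: fires at position(s) 10: faiggirbiboszb
2. s -> z, t -> d / _ Z: fires at position(s) 12: faiggirbibozzb
surface: faiggirbibozzb

cell MOD=lu, RANK=ne, VEL=ra, NUM=ri:
underlying: faig-en-na-ik-e
1. f -> v, k -> g, p -> b, s -> z, t -> d / V _ V: fires at position(s) 10: faigennaige
2. s -> z, t -> d / _ Z: no change
surface: faigennaige

cell MOD=ol, RANK=ri, VEL=ra, NUM=ri:
underlying: faig-gir-bip-ik-e
1. f -> v, k -> g, p -> b, s -> z, t -> d / V _ V: fires at position(s) 10, 12: faiggirbibige
2. s -> z, t -> d / _ Z: no change
surface: faiggirbibige


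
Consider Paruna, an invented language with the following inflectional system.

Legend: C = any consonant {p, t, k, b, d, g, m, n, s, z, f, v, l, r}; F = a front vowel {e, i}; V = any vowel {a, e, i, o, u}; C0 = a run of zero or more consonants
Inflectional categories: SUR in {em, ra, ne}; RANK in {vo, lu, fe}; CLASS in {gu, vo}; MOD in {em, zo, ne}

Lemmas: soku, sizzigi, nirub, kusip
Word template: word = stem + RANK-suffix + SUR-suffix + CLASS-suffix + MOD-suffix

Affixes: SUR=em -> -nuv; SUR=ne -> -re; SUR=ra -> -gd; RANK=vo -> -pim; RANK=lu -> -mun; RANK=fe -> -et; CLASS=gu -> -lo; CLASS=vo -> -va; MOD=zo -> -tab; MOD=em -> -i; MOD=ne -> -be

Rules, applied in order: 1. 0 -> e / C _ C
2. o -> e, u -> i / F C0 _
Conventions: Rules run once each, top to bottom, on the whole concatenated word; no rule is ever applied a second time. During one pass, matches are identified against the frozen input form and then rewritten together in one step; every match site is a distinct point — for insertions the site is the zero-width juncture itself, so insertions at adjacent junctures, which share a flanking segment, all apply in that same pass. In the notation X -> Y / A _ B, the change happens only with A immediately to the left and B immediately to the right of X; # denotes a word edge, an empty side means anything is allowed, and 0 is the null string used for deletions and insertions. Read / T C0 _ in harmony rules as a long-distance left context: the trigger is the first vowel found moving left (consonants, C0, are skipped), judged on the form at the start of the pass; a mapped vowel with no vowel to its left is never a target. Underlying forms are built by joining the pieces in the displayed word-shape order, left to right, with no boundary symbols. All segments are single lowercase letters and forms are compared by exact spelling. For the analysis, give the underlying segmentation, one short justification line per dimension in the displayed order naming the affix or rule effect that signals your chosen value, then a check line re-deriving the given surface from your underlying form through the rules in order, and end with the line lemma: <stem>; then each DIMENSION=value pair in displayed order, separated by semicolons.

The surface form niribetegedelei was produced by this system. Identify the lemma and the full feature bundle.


underlying: nirub-et-gd-lo-i
SUR=ra - signalled by the affix -gd
RANK=fe - signalled by the affix -et
CLASS=gu - signalled by the affix -lo
MOD=em - signalled by the affix -i
check: nirubetgdloi -> nirubetegedeloi -> niribetegedelei
lemma: nirub; SUR=ra; RANK=fe; CLASS=gu; MOD=em


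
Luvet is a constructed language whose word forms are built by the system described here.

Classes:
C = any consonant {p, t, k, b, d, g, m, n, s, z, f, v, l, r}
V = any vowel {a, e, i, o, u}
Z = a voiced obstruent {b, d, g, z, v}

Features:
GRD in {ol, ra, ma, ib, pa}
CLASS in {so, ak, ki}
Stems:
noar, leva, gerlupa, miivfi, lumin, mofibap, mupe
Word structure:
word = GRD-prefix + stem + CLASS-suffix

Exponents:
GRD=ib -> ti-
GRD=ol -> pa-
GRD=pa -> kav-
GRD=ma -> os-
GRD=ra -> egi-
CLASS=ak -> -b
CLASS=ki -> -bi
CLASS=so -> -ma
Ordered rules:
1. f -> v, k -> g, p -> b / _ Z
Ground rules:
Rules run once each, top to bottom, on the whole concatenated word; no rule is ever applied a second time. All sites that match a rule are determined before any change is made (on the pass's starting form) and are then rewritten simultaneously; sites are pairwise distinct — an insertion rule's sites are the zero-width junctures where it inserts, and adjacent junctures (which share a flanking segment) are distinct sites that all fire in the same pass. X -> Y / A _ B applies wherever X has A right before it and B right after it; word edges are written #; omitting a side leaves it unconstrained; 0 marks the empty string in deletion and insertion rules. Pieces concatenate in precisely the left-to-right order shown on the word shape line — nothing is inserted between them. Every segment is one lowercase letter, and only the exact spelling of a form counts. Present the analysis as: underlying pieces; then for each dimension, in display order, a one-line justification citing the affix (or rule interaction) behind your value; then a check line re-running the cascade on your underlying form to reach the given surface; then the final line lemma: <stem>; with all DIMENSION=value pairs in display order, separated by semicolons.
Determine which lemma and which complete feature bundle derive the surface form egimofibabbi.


underlying: egi-mofibap-bi
GRD=ra - signalled by the affix egi-
CLASS=ki - signalled by the affix -bi
check: egimofibapbi -> egimofibabbi
lemma: mofibap; GRD=ra; CLASS=ki


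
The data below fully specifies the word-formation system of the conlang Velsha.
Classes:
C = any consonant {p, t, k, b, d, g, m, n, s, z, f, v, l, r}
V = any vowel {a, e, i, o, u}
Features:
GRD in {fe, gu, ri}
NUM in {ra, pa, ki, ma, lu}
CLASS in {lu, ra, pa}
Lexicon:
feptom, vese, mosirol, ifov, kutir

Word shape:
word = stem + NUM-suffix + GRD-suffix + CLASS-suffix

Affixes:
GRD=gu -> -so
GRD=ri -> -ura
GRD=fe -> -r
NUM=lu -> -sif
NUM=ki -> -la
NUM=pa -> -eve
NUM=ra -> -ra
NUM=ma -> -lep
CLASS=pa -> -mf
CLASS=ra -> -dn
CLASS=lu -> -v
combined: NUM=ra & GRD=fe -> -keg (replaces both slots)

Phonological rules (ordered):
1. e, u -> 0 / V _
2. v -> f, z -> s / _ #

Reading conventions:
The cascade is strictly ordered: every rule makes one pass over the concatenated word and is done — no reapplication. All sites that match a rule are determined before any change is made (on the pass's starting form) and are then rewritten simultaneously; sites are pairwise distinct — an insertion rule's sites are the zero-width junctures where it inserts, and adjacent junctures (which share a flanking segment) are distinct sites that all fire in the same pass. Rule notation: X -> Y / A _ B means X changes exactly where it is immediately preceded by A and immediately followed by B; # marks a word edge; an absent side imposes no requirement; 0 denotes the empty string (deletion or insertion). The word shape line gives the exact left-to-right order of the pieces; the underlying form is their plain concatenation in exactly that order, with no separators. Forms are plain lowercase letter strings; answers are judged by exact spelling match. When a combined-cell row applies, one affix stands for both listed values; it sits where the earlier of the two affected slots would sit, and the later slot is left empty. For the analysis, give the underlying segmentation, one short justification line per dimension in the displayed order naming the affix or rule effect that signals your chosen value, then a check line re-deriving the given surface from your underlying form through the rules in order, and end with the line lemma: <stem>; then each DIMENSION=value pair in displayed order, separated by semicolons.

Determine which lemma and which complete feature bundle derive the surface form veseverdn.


underlying: vese-eve-r-dn
GRD=fe - signalled by the affix -r
NUM=pa - signalled by the affix -eve
CLASS=ra - signalled by the affix -dn
check: veseeverdn -> veseverdn -> veseverdn
lemma: vese; GRD=fe; NUM=pa; CLASS=ra


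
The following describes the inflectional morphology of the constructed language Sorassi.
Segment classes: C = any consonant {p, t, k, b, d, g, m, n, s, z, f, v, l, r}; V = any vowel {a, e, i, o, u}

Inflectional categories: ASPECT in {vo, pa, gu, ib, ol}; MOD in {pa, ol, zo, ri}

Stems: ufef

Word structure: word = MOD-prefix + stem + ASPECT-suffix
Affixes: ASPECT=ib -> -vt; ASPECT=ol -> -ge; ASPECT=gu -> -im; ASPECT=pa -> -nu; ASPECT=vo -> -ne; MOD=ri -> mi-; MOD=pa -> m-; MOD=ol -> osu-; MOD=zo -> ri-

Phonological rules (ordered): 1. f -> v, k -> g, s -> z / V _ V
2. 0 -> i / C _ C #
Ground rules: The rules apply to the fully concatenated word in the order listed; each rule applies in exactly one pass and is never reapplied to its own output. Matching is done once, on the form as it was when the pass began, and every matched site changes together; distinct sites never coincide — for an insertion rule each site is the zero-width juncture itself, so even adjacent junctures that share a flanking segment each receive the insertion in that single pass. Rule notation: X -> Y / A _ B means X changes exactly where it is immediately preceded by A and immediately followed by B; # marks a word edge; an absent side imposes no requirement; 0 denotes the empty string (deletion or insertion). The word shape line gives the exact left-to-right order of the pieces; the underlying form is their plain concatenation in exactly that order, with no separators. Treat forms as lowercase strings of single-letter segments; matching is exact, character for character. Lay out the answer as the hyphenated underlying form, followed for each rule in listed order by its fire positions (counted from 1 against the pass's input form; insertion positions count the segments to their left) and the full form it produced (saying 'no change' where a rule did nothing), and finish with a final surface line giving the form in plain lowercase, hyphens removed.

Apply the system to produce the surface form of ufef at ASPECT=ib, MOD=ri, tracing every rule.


underlying: mi-ufef-vt
1. f -> v, k -> g, s -> z / V _ V: fires at position(s) 4: miuvefvt
2. 0 -> i / C _ C #: inserts after position(s) 7: miuvefvit
surface: miuvefvit


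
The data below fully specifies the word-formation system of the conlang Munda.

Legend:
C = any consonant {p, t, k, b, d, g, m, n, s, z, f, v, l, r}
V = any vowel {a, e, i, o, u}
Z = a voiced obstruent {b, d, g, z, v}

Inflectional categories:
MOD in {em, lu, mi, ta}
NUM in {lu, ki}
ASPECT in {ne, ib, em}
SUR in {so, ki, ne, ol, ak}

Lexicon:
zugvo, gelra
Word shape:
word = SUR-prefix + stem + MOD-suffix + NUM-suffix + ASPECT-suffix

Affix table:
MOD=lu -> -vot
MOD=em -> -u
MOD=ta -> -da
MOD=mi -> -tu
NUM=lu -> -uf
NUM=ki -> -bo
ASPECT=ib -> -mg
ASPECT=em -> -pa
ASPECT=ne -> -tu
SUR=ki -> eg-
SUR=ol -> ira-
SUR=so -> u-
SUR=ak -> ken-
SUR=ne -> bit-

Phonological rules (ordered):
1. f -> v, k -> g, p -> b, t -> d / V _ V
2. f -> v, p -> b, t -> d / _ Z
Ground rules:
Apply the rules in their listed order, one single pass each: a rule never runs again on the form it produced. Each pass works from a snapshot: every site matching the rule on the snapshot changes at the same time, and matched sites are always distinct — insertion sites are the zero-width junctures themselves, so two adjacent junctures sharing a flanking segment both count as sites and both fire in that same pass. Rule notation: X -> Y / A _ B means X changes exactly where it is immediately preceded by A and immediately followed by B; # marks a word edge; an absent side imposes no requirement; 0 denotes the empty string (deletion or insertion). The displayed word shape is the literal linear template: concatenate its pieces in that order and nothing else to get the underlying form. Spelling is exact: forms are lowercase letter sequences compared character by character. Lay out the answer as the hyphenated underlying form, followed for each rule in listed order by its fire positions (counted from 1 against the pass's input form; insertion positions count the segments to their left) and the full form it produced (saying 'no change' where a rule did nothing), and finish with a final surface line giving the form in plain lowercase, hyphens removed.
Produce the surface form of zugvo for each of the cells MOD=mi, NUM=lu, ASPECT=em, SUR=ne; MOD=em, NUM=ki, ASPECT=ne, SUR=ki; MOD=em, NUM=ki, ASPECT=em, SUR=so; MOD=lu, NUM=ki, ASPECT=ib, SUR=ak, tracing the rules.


cell MOD=mi, NUM=lu, ASPECT=em, SUR=ne:
underlying: bit-zugvo-tu-uf-pa
1. f -> v, k -> g, p -> b, t -> d / V _ V: fires at position(s) 9: bitzugvoduufpa
2. f -> v, p -> b, t -> d / _ Z: fires at position(s) 3: bidzugvoduufpa
surface: bidzugvoduufpa

cell MOD=em, NUM=ki, ASPECT=ne, SUR=ki:
underlying: eg-zugvo-u-bo-tu
1. f -> v, k -> g, p -> b, t -> d / V _ V: fires at position(s) 11: egzugvoubodu
2. f -> v, p -> b, t -> d / _ Z: no change
surface: egzugvoubodu

cell MOD=em, NUM=ki, ASPECT=em, SUR=so:
underlying: u-zugvo-u-bo-pa
1. f -> v, k -> g, p -> b, t -> d / V _ V: fires at position(s) 10: uzugvouboba
2. f -> v, p -> b, t -> d / _ Z: no change
surface: uzugvouboba

cell MOD=lu, NUM=ki, ASPECT=ib, SUR=ak:
underlying: ken-zugvo-vot-bo-mg
1. f -> v, k -> g, p -> b, t -> d / V _ V: no change
2. f -> v, p -> b, t -> d / _ Z: fires at position(s) 11: kenzugvovodbomg
surface: kenzugvovodbomg


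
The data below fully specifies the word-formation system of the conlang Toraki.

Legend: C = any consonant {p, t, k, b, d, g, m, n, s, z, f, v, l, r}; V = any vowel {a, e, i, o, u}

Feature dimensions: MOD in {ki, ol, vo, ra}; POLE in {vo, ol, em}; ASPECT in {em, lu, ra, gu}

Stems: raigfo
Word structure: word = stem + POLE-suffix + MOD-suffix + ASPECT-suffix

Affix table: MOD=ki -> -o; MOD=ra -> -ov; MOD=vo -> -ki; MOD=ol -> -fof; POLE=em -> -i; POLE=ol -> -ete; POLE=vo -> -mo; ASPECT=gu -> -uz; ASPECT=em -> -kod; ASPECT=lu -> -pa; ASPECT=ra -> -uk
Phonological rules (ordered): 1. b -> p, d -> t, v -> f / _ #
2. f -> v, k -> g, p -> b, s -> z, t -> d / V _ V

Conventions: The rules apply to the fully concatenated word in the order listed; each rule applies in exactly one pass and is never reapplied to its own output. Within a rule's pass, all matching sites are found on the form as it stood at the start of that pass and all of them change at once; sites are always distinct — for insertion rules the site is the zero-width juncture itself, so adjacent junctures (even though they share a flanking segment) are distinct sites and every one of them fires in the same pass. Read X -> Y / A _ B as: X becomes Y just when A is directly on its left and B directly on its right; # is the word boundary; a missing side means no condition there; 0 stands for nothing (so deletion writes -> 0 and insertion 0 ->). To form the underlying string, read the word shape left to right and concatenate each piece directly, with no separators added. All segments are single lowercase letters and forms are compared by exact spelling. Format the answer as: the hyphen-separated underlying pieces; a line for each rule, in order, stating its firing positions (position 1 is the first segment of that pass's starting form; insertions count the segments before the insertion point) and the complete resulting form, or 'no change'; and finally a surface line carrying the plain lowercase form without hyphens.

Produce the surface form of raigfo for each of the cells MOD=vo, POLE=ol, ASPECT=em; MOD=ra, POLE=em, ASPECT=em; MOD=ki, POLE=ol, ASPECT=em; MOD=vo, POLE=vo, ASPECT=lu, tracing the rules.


cell MOD=vo, POLE=ol, ASPECT=em:
underlying: raigfo-ete-ki-kod
1. b -> p, d -> t, v -> f / _ #: fires at position(s) 14: raigfoetekikot
2. f -> v, k -> g, p -> b, s -> z, t -> d / V _ V: fires at position(s) 8, 10, 12: raigfoedegigot
surface: raigfoedegigot

cell MOD=ra, POLE=em, ASPECT=em:
underlying: raigfo-i-ov-kod
1. b -> p, d -> t, v -> f / _ #: fires at position(s) 12: raigfoiovkot
2. f -> v, k -> g, p -> b, s -> z, t -> d / V _ V: no change
surface: raigfoiovkot

cell MOD=ki, POLE=ol, ASPECT=em:
underlying: raigfo-ete-o-kod
1. b -> p, d -> t, v -> f / _ #: fires at position(s) 13: raigfoeteokot
2. f -> v, k -> g, p -> b, s -> z, t -> d / V _ V: fires at position(s) 8, 11: raigfoedeogot
surface: raigfoedeogot

cell MOD=vo, POLE=vo, ASPECT=lu:
underlying: raigfo-mo-ki-pa
1. b -> p, d -> t, v -> f / _ #: no change
2. f -> v, k -> g, p -> b, s -> z, t -> d / V _ V: fires at position(s) 9, 11: raigfomogiba
surface: raigfomogiba


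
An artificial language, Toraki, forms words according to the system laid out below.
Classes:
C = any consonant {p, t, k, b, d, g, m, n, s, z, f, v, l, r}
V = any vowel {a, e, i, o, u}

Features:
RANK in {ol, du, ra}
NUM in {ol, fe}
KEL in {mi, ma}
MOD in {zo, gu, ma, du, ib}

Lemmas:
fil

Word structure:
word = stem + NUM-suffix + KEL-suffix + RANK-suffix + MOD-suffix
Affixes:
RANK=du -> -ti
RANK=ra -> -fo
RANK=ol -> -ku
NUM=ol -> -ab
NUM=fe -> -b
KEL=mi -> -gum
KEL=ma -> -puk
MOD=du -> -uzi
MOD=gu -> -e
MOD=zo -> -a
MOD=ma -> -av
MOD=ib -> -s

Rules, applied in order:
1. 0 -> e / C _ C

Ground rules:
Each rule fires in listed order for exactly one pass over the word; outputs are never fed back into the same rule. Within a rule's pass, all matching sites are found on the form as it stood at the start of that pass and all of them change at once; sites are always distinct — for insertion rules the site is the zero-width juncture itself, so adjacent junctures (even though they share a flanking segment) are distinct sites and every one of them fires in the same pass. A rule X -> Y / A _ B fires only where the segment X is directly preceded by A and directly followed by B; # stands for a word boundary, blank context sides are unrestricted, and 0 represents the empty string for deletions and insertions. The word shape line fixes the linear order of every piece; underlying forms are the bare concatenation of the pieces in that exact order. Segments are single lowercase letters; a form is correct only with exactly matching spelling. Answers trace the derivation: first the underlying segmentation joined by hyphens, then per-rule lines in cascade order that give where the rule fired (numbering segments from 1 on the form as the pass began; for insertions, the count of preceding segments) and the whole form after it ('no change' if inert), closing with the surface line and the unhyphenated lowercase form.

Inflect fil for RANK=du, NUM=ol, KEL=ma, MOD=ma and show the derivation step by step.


underlying: fil-ab-puk-ti-av
1. 0 -> e / C _ C: inserts after position(s) 5, 8: filabepuketiav
surface: filabepuketiav


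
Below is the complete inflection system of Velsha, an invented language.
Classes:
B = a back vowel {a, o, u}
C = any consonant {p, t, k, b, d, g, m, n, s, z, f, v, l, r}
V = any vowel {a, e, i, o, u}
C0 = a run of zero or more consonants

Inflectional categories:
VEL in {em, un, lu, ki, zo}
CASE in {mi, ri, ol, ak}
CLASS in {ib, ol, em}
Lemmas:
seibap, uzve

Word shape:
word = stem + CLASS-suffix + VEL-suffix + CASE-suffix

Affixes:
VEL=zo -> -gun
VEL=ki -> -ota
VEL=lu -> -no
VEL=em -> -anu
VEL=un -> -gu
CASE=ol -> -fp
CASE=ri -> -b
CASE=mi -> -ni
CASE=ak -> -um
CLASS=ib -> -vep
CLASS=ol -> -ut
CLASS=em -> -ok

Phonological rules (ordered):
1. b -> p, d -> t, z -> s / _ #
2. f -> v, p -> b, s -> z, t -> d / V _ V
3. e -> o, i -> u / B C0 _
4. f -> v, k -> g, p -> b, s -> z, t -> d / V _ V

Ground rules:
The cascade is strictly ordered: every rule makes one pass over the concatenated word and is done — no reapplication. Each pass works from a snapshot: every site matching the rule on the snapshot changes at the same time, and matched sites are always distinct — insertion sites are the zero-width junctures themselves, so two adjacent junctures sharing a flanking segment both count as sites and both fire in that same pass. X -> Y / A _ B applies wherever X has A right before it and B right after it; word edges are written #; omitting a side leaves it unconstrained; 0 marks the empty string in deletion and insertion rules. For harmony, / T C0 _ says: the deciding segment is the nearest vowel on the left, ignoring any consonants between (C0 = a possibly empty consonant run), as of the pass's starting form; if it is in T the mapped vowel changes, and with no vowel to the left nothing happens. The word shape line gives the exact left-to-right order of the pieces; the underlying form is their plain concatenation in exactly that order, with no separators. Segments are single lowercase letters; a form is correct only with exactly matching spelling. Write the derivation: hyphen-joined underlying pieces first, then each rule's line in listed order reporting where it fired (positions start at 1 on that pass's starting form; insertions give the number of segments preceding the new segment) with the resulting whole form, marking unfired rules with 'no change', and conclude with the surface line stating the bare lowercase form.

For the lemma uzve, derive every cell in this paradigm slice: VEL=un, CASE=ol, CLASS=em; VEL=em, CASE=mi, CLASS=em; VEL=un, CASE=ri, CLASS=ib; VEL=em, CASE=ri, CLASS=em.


cell VEL=un, CASE=ol, CLASS=em:
underlying: uzve-ok-gu-fp
1. b -> p, d -> t, z -> s / _ #: no change
2. f -> v, p -> b, s -> z, t -> d / V _ V: no change
3. e -> o, i -> u / B C0 _: fires at position(s) 4: uzvookgufp
4. f -> v, k -> g, p -> b, s -> z, t -> d / V _ V: no change
surface: uzvookgufp

cell VEL=em, CASE=mi, CLASS=em:
underlying: uzve-ok-anu-ni
1. b -> p, d -> t, z -> s / _ #: no change
2. f -> v, p -> b, s -> z, t -> d / V _ V: no change
3. e -> o, i -> u / B C0 _: fires at position(s) 4, 11: uzvookanunu
4. f -> v, k -> g, p -> b, s -> z, t -> d / V _ V: fires at position(s) 6: uzvooganunu
surface: uzvooganunu

cell VEL=un, CASE=ri, CLASS=ib:
underlying: uzve-vep-gu-b
1. b -> p, d -> t, z -> s / _ #: fires at position(s) 10: uzvevepgup
2. f -> v, p -> b, s -> z, t -> d / V _ V: no change
3. e -> o, i -> u / B C0 _: fires at position(s) 4: uzvovepgup
4. f -> v, k -> g, p -> b, s -> z, t -> d / V _ V: no change
surface: uzvovepgup

cell VEL=em, CASE=ri, CLASS=em:
underlying: uzve-ok-anu-b
1. b -> p, d -> t, z -> s / _ #: fires at position(s) 10: uzveokanup
2. f -> v, p -> b, s -> z, t -> d / V _ V: no change
3. e -> o, i -> u / B C0 _: fires at position(s) 4: uzvookanup
4. f -> v, k -> g, p -> b, s -> z, t -> d / V _ V: fires at position(s) 6: uzvooganup
surface: uzvooganup


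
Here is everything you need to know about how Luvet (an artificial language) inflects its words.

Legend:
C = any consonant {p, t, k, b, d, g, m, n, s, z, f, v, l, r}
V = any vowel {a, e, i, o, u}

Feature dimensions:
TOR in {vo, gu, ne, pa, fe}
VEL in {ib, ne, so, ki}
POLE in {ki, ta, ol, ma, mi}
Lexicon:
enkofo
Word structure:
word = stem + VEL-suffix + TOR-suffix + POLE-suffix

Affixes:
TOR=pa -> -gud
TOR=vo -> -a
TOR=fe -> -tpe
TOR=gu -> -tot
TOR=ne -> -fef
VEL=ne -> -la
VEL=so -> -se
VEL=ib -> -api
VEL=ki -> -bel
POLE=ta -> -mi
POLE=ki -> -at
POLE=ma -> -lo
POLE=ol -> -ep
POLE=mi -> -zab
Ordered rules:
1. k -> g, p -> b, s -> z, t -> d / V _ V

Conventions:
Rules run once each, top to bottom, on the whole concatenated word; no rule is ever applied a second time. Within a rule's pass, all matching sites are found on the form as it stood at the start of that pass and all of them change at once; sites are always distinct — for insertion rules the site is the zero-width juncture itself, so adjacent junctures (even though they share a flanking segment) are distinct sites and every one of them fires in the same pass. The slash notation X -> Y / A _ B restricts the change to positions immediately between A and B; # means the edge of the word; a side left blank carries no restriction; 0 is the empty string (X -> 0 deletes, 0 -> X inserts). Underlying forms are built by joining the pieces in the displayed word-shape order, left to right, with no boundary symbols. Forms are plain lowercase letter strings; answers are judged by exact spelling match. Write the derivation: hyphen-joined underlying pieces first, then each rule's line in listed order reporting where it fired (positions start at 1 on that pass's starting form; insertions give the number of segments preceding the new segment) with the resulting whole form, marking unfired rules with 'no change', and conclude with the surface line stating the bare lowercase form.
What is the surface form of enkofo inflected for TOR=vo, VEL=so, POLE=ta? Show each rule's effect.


underlying: enkofo-se-a-mi
1. k -> g, p -> b, s -> z, t -> d / V _ V: fires at position(s) 7: enkofozeami
surface: enkofozeami


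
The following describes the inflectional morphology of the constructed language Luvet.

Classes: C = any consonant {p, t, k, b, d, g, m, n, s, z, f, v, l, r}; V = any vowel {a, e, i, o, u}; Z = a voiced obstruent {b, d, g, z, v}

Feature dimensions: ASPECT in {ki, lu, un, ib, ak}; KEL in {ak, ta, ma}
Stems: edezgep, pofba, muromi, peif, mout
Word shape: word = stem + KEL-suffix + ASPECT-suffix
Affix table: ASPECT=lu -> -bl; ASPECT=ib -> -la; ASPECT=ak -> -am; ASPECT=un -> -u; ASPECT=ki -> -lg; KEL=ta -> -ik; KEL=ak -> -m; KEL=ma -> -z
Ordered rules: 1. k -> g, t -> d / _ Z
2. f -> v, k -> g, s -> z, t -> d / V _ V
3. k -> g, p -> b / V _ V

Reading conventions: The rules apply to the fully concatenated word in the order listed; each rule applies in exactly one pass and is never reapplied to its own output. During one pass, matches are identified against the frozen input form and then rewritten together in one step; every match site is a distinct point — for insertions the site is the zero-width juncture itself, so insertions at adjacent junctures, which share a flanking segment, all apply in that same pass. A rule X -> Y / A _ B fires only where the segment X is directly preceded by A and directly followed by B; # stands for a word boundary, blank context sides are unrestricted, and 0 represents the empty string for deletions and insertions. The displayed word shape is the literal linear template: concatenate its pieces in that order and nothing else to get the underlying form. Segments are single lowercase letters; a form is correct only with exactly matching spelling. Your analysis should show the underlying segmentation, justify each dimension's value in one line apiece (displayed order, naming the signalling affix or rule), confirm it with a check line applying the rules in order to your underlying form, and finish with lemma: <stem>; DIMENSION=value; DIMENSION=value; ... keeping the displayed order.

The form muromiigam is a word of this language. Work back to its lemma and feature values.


underlying: muromi-ik-am
ASPECT=ak - signalled by the affix -am
KEL=ta - signalled by the affix -ik
check: muromiikam -> muromiikam -> muromiigam -> muromiigam
lemma: muromi; ASPECT=ak; KEL=ta


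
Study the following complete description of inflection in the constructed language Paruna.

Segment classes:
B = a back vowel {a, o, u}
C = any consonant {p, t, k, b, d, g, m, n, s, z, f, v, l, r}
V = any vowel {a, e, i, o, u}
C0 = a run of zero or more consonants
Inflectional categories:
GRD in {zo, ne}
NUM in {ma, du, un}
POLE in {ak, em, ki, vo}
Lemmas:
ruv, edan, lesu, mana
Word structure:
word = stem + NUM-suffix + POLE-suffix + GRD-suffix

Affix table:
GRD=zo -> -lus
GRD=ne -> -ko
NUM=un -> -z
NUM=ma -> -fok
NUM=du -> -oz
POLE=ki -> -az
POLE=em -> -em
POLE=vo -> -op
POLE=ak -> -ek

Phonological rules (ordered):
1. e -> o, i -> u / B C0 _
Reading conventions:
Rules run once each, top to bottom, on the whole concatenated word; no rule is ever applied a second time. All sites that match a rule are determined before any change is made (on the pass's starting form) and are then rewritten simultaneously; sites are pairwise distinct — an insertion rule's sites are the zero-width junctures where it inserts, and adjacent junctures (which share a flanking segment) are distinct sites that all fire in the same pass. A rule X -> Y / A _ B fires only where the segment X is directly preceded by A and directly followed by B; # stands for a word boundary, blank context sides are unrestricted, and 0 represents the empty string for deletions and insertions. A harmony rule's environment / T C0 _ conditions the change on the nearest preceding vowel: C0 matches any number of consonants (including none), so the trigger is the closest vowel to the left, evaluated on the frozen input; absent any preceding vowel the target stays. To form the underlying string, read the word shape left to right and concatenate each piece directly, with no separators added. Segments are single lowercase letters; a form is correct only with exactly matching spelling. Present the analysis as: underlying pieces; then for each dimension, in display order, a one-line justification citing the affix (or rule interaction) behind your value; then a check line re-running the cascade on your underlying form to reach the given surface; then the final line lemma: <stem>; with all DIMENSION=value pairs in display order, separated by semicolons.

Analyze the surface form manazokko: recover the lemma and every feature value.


underlying: mana-z-ek-ko
GRD=ne - signalled by the affix -ko
NUM=un - signalled by the affix -z
POLE=ak - signalled by the affix -ek
check: manazekko -> manazokko
lemma: mana; GRD=ne; NUM=un; POLE=ak
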